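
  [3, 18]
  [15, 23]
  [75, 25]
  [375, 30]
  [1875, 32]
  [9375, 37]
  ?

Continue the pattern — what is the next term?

First value: ×5 each step, so 3, 15, 75, 375, 1875, 9375 → 46875.
Second value — alternating steps +5, +2, +5, +2, …: 18, 23, 25, 30, 32, 37 → 39.
Putting it together: [46875, 39].

[46875, 39]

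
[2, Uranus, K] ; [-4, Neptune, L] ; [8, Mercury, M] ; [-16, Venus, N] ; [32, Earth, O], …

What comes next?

[-64, Mars, P]

First coordinate goes 2, -4, 8, -16, 32 → -64 (×(-2) each step).
Planet: runs through the planets Mercury→Neptune, so Uranus, Neptune, Mercury, Venus, Earth → Mars.
Letter: letters move forward 1 place in the alphabet; K, L, M, N, O → P.
Putting it together: [-64, Mars, P].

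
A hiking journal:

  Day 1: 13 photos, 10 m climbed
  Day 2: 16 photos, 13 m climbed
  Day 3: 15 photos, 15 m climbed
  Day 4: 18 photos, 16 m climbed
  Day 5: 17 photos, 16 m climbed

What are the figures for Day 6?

Photos: alternating steps +3, −1, +3, −1, …, so 13, 16, 15, 18, 17 → 20.
For the m climbed, differences are 3, 2, 1, … (decreasing by 1 each time): 10, 13, 15, 16, 16 → 15.
So the next record is 20 photos, 15 m climbed.

20 photos, 15 m climbed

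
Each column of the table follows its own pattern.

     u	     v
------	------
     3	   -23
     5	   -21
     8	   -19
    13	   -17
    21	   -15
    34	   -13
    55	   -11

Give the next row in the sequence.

Column u: 3, 5, 8, 13, 21, 34, 55 → 89 (each term is the sum of the two before it).
Column v: +2 each step; -23, -21, -19, -17, -15, -13, -11 → -9.
Combining the parts gives 89  -9.

89  -9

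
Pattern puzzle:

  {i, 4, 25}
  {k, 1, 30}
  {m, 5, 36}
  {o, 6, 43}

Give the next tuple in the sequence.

Letter goes i, k, m, o → q (letters move forward 2 places in the alphabet).
For the second slot, each term is the sum of the two before it: 4, 1, 5, 6 → 11.
Third slot — differences are 5, 6, 7, … (increasing by 1 each time): 25, 30, 36, 43 → 51.
Combining the parts gives {q, 11, 51}.

{q, 11, 51}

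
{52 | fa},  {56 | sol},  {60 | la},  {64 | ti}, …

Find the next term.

{68 | do}

First entry: 52, 56, 60, 64 → 68 (+4 each step).
For the note, runs through the solfège scale do→ti: fa, sol, la, ti → do.
Putting it together: {68 | do}.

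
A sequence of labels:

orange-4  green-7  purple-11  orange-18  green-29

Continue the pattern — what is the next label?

Colour: orange, green, purple, orange, green → purple (repeats orange → green → purple).
Second component: each term is the sum of the two before it, so 4, 7, 11, 18, 29 → 47.
Combining the parts gives purple-47.

purple-47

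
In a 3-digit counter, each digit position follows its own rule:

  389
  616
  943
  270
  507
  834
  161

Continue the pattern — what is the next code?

For the first digit, +3 each step, mod 10: 3, 6, 9, 2, 5, 8, 1 → 4.
Second digit goes 8, 1, 4, 7, 0, 3, 6 → 9 (+3 each step, mod 10).
Third digit: 9, 6, 3, 0, 7, 4, 1 → 8 (−3 each step, mod 10).
Combining the parts gives 498.

498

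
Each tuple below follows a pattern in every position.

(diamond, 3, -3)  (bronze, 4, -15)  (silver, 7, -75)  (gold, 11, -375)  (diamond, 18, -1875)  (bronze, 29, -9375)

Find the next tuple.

(silver, 47, -46875)

Rank goes diamond, bronze, silver, gold, diamond, bronze → silver (repeats diamond → bronze → silver → gold).
Second slot: each term is the sum of the two before it; 3, 4, 7, 11, 18, 29 → 47.
Third slot goes -3, -15, -75, -375, -1875, -9375 → -46875 (×5 each step).
So the next tuple is (silver, 47, -46875).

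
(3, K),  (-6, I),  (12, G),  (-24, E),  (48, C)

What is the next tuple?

(-96, A)

First slot — ×(-2) each step: 3, -6, 12, -24, 48 → -96.
Letter: letters move back 2 places in the alphabet; K, I, G, E, C → A.
Combining the parts gives (-96, A).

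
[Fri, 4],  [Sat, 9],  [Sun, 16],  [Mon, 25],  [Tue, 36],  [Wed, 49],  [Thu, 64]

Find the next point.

Day goes Fri, Sat, Sun, Mon, Tue, Wed, Thu → Fri (runs through the weekdays Mon→Sun).
Second coordinate: perfect squares: 2², 3², 4², …, so 4, 9, 16, 25, 36, 49, 64 → 81.
Combining the parts gives [Fri, 81].

[Fri, 81]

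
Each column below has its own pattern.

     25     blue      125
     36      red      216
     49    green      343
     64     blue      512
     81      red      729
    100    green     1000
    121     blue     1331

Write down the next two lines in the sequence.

144  red  1728; 169  green  2197

First component goes 25, 36, 49, 64, 81, 100, 121 → 144 → 169 (perfect squares: 5², 6², 7², …).
Colour goes blue, red, green, blue, red, green, blue → red → green (repeats blue → red → green).
Third component: 125, 216, 343, 512, 729, 1000, 1331 → 1728 → 2197 (perfect cubes: 5³, 6³, 7³, …).
So the next two lines are 144  red  1728 and 169  green  2197.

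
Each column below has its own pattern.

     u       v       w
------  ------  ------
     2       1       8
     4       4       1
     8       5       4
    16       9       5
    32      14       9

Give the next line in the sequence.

64  23  14

Column u goes 2, 4, 8, 16, 32 → 64 (×2 each step).
Column v: each term is the sum of the two before it, so 1, 4, 5, 9, 14 → 23.
Column w: always the previous value of the column v; 8, 1, 4, 5, 9 → 14.
Combining the parts gives 64  23  14.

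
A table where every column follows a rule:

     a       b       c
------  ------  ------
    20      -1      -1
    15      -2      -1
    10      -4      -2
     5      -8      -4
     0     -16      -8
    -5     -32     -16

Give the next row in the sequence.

Column a: −5 each step, so 20, 15, 10, 5, 0, -5 → -10.
Column b: -1, -2, -4, -8, -16, -32 → -64 (×2 each step).
Column c — always the previous value of the column b: -1, -1, -2, -4, -8, -16 → -32.
So the next row is -10  -64  -32.

-10  -64  -32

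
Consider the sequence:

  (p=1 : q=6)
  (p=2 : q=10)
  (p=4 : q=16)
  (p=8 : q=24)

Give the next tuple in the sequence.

(p=16 : q=34)

P: ×2 each step, so 1, 2, 4, 8 → 16.
Q — differences are 4, 6, 8, … (increasing by 2 each time): 6, 10, 16, 24 → 34.
Combining the parts gives (p=16 : q=34).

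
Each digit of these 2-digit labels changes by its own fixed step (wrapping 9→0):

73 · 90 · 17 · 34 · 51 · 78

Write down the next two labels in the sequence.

95, 12

First digit: +2 each step, mod 10; 7, 9, 1, 3, 5, 7 → 9 → 1.
Second digit: −3 each step, mod 10, so 3, 0, 7, 4, 1, 8 → 5 → 2.
So the next two labels are 95 and 12.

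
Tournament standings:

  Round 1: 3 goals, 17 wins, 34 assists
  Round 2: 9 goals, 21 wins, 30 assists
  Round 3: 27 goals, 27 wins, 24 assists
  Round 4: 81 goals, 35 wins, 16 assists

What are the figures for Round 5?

Goals — ×3 each step: 3, 9, 27, 81 → 243.
Wins goes 17, 21, 27, 35 → 45 (differences are 4, 6, 8, … (increasing by 2 each time)).
Assists: together with the wins always sums to 51, so 34, 30, 24, 16 → 6.
Combining the parts gives 243 goals, 45 wins, 6 assists.

243 goals, 45 wins, 6 assists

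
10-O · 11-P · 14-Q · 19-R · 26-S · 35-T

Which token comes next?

46-U

First component: differences are 1, 3, 5, … (increasing by 2 each time), so 10, 11, 14, 19, 26, 35 → 46.
Letter: O, P, Q, R, S, T → U (letters move forward 1 place in the alphabet).
So the next token is 46-U.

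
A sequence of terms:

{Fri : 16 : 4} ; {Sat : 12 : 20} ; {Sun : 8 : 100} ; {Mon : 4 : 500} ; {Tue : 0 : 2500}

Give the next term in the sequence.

Day: runs through the weekdays Mon→Sun, so Fri, Sat, Sun, Mon, Tue → Wed.
Second slot: −4 each step; 16, 12, 8, 4, 0 → -4.
Third slot goes 4, 20, 100, 500, 2500 → 12500 (×5 each step).
So the next term is {Wed : -4 : 12500}.

{Wed : -4 : 12500}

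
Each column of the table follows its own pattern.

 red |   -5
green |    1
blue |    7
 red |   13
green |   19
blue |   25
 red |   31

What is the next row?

For the colour, repeats red → green → blue: red, green, blue, red, green, blue, red → green.
Second component — +6 each step: -5, 1, 7, 13, 19, 25, 31 → 37.
So the next row is green  37.

green  37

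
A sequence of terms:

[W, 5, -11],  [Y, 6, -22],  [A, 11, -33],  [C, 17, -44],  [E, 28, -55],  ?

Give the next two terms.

[G, 45, -66], [I, 73, -77]

Letter: W, Y, A, C, E → G → I (letters move forward 2 places in the alphabet, wrapping Z→A).
Second component goes 5, 6, 11, 17, 28 → 45 → 73 (each term is the sum of the two before it).
Third component: −11 each step, so -11, -22, -33, -44, -55 → -66 → -77.
Putting the parts together: [G, 45, -66] and then [I, 73, -77].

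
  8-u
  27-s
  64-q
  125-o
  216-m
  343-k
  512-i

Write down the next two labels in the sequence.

729-g, 1000-e

First component — perfect cubes: 2³, 3³, 4³, …: 8, 27, 64, 125, 216, 343, 512 → 729 → 1000.
Letter goes u, s, q, o, m, k, i → g → e (letters move back 2 places in the alphabet).
So the next two labels are 729-g and 1000-e.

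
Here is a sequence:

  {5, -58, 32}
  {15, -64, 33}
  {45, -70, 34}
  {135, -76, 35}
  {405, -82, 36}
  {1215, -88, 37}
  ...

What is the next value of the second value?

-94

Second value goes -58, -64, -70, -76, -82, -88 → -94 (−6 each step).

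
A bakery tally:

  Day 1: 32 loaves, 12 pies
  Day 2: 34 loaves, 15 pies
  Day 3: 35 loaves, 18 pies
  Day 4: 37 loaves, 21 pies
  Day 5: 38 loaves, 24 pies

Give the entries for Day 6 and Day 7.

40 loaves, 27 pies; 41 loaves, 30 pies

For the loaves, alternating steps +2, +1, +2, +1, …: 32, 34, 35, 37, 38 → 40 → 41.
Pies: +3 each step; 12, 15, 18, 21, 24 → 27 → 30.
So the next two lines are 40 loaves, 27 pies and 41 loaves, 30 pies.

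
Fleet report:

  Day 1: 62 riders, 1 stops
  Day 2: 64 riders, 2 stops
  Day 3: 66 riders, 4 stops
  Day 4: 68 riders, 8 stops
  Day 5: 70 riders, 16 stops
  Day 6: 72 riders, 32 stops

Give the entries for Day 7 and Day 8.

74 riders, 64 stops; 76 riders, 128 stops

Riders: +2 each step; 62, 64, 66, 68, 70, 72 → 74 → 76.
Stops: ×2 each step; 1, 2, 4, 8, 16, 32 → 64 → 128.
Putting the parts together: 74 riders, 64 stops and then 76 riders, 128 stops.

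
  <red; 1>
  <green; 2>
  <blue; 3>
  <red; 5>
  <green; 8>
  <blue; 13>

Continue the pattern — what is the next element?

<red; 21>

Colour: repeats red → green → blue, so red, green, blue, red, green, blue → red.
Second entry — each term is the sum of the two before it: 1, 2, 3, 5, 8, 13 → 21.
Putting it together: <red; 21>.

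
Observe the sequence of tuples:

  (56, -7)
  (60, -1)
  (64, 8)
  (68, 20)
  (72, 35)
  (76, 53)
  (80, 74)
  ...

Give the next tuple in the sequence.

(84, 98)

First part goes 56, 60, 64, 68, 72, 76, 80 → 84 (+4 each step).
Second part: differences are 6, 9, 12, … (increasing by 3 each time), so -7, -1, 8, 20, 35, 53, 74 → 98.
Combining the parts gives (84, 98).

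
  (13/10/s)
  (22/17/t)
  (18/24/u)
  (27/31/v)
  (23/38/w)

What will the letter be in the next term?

First entry: 13, 22, 18, 27, 23 → 32 (alternating steps +9, −4, +9, −4, …).
For the second entry, +7 each step: 10, 17, 24, 31, 38 → 45.
Letter: s, t, u, v, w → x (letters move forward 1 place in the alphabet).

x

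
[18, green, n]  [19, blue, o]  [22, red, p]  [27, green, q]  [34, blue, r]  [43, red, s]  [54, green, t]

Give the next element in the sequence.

First slot: differences are 1, 3, 5, … (increasing by 2 each time), so 18, 19, 22, 27, 34, 43, 54 → 67.
Colour: green, blue, red, green, blue, red, green → blue (repeats green → blue → red).
Letter: letters move forward 1 place in the alphabet, so n, o, p, q, r, s, t → u.
Putting it together: [67, blue, u].

[67, blue, u]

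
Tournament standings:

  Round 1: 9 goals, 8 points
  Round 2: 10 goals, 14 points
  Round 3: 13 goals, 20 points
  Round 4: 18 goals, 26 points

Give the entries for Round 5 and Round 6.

For the goals, differences are 1, 3, 5, … (increasing by 2 each time): 9, 10, 13, 18 → 25 → 34.
Points — +6 each step: 8, 14, 20, 26 → 32 → 38.
So the next two records are 25 goals, 32 points and 34 goals, 38 points.

25 goals, 32 points; 34 goals, 38 points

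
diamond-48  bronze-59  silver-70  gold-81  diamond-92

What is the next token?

Rank — repeats diamond → bronze → silver → gold: diamond, bronze, silver, gold, diamond → bronze.
For the second component, +11 each step: 48, 59, 70, 81, 92 → 103.
Combining the parts gives bronze-103.

bronze-103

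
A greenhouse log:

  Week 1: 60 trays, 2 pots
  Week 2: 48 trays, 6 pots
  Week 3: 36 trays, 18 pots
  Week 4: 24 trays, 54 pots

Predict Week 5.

For the trays, −12 each step: 60, 48, 36, 24 → 12.
Pots goes 2, 6, 18, 54 → 162 (×3 each step).
Putting it together: 12 trays, 162 pots.

12 trays, 162 pots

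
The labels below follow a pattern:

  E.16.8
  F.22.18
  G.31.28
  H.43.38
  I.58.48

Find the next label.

Letter: letters move forward 1 place in the alphabet, so E, F, G, H, I → J.
Second component: 16, 22, 31, 43, 58 → 76 (differences are 6, 9, 12, … (increasing by 3 each time)).
Third component: 8, 18, 28, 38, 48 → 58 (+10 each step).
Combining the parts gives J.76.58.

J.76.58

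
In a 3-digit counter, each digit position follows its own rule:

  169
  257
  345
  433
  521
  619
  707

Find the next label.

895

First digit: +1 each step, mod 10, so 1, 2, 3, 4, 5, 6, 7 → 8.
Second digit: −1 each step, mod 10; 6, 5, 4, 3, 2, 1, 0 → 9.
Third digit: −2 each step, mod 10, so 9, 7, 5, 3, 1, 9, 7 → 5.
Combining the parts gives 895.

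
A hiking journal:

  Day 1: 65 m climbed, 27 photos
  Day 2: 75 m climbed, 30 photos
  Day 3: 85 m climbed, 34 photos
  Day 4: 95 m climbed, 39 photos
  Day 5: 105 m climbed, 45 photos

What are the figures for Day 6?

115 m climbed, 52 photos

M climbed: 65, 75, 85, 95, 105 → 115 (+10 each step).
Photos: differences are 3, 4, 5, … (increasing by 1 each time), so 27, 30, 34, 39, 45 → 52.
So the next record is 115 m climbed, 52 photos.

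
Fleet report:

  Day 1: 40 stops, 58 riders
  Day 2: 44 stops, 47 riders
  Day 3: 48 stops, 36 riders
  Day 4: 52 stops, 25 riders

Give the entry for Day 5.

Stops: 40, 44, 48, 52 → 56 (+4 each step).
For the riders, −11 each step: 58, 47, 36, 25 → 14.
Combining the parts gives 56 stops, 14 riders.

56 stops, 14 riders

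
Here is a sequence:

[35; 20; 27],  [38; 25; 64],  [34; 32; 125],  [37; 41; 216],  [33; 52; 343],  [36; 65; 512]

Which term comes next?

First coordinate goes 35, 38, 34, 37, 33, 36 → 32 (alternating steps +3, −4, +3, −4, …).
For the second coordinate, differences are 5, 7, 9, … (increasing by 2 each time): 20, 25, 32, 41, 52, 65 → 80.
Third coordinate goes 27, 64, 125, 216, 343, 512 → 729 (perfect cubes: 3³, 4³, 5³, …).
So the next term is [32; 80; 729].

[32; 80; 729]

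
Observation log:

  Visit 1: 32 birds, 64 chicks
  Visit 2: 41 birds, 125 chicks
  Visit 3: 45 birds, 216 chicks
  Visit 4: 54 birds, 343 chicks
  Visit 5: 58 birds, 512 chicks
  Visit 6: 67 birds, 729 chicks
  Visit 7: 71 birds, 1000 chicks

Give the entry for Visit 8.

80 birds, 1331 chicks

Birds: alternating steps +9, +4, +9, +4, …; 32, 41, 45, 54, 58, 67, 71 → 80.
Chicks: perfect cubes: 4³, 5³, 6³, …; 64, 125, 216, 343, 512, 729, 1000 → 1331.
Putting it together: 80 birds, 1331 chicks.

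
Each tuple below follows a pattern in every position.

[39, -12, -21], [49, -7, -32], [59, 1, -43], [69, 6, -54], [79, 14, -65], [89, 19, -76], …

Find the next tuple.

First coordinate: 39, 49, 59, 69, 79, 89 → 99 (+10 each step).
For the second coordinate, alternating steps +5, +8, +5, +8, …: -12, -7, 1, 6, 14, 19 → 27.
Third coordinate: -21, -32, -43, -54, -65, -76 → -87 (−11 each step).
So the next tuple is [99, 27, -87].

[99, 27, -87]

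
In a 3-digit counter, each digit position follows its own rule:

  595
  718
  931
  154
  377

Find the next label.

First digit — +2 each step, mod 10: 5, 7, 9, 1, 3 → 5.
Second digit goes 9, 1, 3, 5, 7 → 9 (+2 each step, mod 10).
Third digit: +3 each step, mod 10, so 5, 8, 1, 4, 7 → 0.
Putting it together: 590.

590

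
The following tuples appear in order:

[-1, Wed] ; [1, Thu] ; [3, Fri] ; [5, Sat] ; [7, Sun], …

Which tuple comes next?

[9, Mon]

First value: -1, 1, 3, 5, 7 → 9 (+2 each step).
Day goes Wed, Thu, Fri, Sat, Sun → Mon (runs through the weekdays Mon→Sun).
Combining the parts gives [9, Mon].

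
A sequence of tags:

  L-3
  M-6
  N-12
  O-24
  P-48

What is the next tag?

Q-96

For the letter, letters move forward 1 place in the alphabet: L, M, N, O, P → Q.
Second component goes 3, 6, 12, 24, 48 → 96 (×2 each step).
Combining the parts gives Q-96.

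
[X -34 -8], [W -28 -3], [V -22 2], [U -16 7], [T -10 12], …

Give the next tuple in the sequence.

Letter — letters move back 1 place in the alphabet: X, W, V, U, T → S.
Second slot: -34, -28, -22, -16, -10 → -4 (+6 each step).
For the third slot, +5 each step: -8, -3, 2, 7, 12 → 17.
So the next tuple is [S -4 17].

[S -4 17]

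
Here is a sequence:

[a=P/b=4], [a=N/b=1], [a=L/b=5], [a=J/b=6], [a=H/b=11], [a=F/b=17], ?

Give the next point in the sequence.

A: letters move back 2 places in the alphabet, so P, N, L, J, H, F → D.
B: 4, 1, 5, 6, 11, 17 → 28 (each term is the sum of the two before it).
Combining the parts gives [a=D/b=28].

[a=D/b=28]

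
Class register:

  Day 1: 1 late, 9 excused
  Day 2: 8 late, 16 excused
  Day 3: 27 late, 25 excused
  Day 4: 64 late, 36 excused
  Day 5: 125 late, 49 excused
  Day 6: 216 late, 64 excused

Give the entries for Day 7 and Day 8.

Late: 1, 8, 27, 64, 125, 216 → 343 → 512 (perfect cubes: 1³, 2³, 3³, …).
Excused: 9, 16, 25, 36, 49, 64 → 81 → 100 (perfect squares: 3², 4², 5², …).
Putting the parts together: 343 late, 81 excused and then 512 late, 100 excused.

343 late, 81 excused; 512 late, 100 excused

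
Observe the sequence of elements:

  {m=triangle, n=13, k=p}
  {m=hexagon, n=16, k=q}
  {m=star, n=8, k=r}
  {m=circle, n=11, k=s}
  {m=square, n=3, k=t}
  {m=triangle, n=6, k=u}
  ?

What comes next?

M: repeats triangle → hexagon → star → circle → square; triangle, hexagon, star, circle, square, triangle → hexagon.
For the n, alternating steps +3, −8, +3, −8, …: 13, 16, 8, 11, 3, 6 → -2.
K: letters move forward 1 place in the alphabet; p, q, r, s, t, u → v.
Putting it together: {m=hexagon, n=-2, k=v}.

{m=hexagon, n=-2, k=v}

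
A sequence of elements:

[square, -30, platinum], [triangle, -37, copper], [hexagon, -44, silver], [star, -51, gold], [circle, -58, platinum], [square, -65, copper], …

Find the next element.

Shape — repeats square → triangle → hexagon → star → circle: square, triangle, hexagon, star, circle, square → triangle.
Second part — −7 each step: -30, -37, -44, -51, -58, -65 → -72.
Metal: platinum, copper, silver, gold, platinum, copper → silver (repeats platinum → copper → silver → gold).
So the next element is [triangle, -72, silver].

[triangle, -72, silver]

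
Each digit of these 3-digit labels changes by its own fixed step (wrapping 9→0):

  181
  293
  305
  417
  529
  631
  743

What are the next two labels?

For the first digit, +1 each step, mod 10: 1, 2, 3, 4, 5, 6, 7 → 8 → 9.
Second digit: +1 each step, mod 10, so 8, 9, 0, 1, 2, 3, 4 → 5 → 6.
Third digit: +2 each step, mod 10; 1, 3, 5, 7, 9, 1, 3 → 5 → 7.
So the next two labels are 855 and 967.

855 then 967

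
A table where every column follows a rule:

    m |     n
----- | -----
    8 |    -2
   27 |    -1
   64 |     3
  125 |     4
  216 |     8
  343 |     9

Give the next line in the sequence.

Column m: perfect cubes: 2³, 3³, 4³, …, so 8, 27, 64, 125, 216, 343 → 512.
Column n — alternating steps +1, +4, +1, +4, …: -2, -1, 3, 4, 8, 9 → 13.
Putting it together: 512  13.

512  13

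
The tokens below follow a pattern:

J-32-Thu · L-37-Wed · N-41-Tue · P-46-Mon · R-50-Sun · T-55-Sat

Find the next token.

V-59-Fri

Letter goes J, L, N, P, R, T → V (letters move forward 2 places in the alphabet).
Second component — alternating steps +5, +4, +5, +4, …: 32, 37, 41, 46, 50, 55 → 59.
Day: runs backward through the weekdays Mon→Sun, so Thu, Wed, Tue, Mon, Sun, Sat → Fri.
Putting it together: V-59-Fri.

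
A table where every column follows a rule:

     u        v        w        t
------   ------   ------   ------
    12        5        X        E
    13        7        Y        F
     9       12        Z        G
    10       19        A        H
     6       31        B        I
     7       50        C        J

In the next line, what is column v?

81

Column v: each term is the sum of the two before it; 5, 7, 12, 19, 31, 50 → 81.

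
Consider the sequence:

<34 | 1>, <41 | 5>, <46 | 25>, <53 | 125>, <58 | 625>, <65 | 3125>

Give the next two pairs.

First slot — alternating steps +7, +5, +7, +5, …: 34, 41, 46, 53, 58, 65 → 70 → 77.
Second slot: 1, 5, 25, 125, 625, 3125 → 15625 → 78125 (×5 each step).
Putting the parts together: <70 | 15625> and then <77 | 78125>.

<70 | 15625>, <77 | 78125>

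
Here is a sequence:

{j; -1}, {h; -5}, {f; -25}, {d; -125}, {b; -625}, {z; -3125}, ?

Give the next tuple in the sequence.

{x; -15625}

Letter: j, h, f, d, b, z → x (letters move back 2 places in the alphabet, wrapping A→Z).
Second part: -1, -5, -25, -125, -625, -3125 → -15625 (×5 each step).
So the next tuple is {x; -15625}.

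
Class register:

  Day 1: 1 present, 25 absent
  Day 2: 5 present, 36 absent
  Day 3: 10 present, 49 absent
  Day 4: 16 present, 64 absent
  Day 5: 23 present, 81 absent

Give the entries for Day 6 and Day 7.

Present: 1, 5, 10, 16, 23 → 31 → 40 (differences are 4, 5, 6, … (increasing by 1 each time)).
Absent: 25, 36, 49, 64, 81 → 100 → 121 (perfect squares: 5², 6², 7², …).
Putting the parts together: 31 present, 100 absent and then 40 present, 121 absent.

31 present, 100 absent; 40 present, 121 absent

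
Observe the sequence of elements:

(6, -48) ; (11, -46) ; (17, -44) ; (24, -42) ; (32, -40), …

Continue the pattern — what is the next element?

(41, -38)

First entry — differences are 5, 6, 7, … (increasing by 1 each time): 6, 11, 17, 24, 32 → 41.
Second entry goes -48, -46, -44, -42, -40 → -38 (+2 each step).
Putting it together: (41, -38).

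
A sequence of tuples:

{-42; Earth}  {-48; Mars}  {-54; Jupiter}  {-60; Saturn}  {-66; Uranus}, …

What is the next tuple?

{-72; Neptune}

For the first part, −6 each step: -42, -48, -54, -60, -66 → -72.
Planet: runs through the planets Mercury→Neptune; Earth, Mars, Jupiter, Saturn, Uranus → Neptune.
Combining the parts gives {-72; Neptune}.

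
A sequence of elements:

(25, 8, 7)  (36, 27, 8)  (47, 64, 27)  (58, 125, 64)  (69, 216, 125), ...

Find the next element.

(80, 343, 216)

For the first entry, +11 each step: 25, 36, 47, 58, 69 → 80.
Second entry goes 8, 27, 64, 125, 216 → 343 (perfect cubes: 2³, 3³, 4³, …).
For the third entry, always the previous value of the second entry: 7, 8, 27, 64, 125 → 216.
So the next element is (80, 343, 216).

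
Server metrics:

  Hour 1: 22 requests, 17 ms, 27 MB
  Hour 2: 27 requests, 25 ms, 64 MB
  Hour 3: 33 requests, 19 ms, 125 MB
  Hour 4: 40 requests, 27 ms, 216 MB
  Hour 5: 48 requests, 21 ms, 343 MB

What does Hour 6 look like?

Requests: 22, 27, 33, 40, 48 → 57 (differences are 5, 6, 7, … (increasing by 1 each time)).
Ms: 17, 25, 19, 27, 21 → 29 (alternating steps +8, −6, +8, −6, …).
MB goes 27, 64, 125, 216, 343 → 512 (perfect cubes: 3³, 4³, 5³, …).
Putting it together: 57 requests, 29 ms, 512 MB.

57 requests, 29 ms, 512 MB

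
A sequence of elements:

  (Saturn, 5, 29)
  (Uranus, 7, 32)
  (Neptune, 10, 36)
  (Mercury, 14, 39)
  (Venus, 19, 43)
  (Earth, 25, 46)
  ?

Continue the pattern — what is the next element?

(Mars, 32, 50)

Planet: runs through the planets Mercury→Neptune; Saturn, Uranus, Neptune, Mercury, Venus, Earth → Mars.
Second value: 5, 7, 10, 14, 19, 25 → 32 (differences are 2, 3, 4, … (increasing by 1 each time)).
For the third value, alternating steps +3, +4, +3, +4, …: 29, 32, 36, 39, 43, 46 → 50.
So the next element is (Mars, 32, 50).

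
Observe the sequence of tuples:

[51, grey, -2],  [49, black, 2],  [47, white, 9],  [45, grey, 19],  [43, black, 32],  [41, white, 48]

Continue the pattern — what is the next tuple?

First slot goes 51, 49, 47, 45, 43, 41 → 39 (−2 each step).
Shade: repeats grey → black → white, so grey, black, white, grey, black, white → grey.
Third slot: differences are 4, 7, 10, … (increasing by 3 each time); -2, 2, 9, 19, 32, 48 → 67.
Combining the parts gives [39, grey, 67].

[39, grey, 67]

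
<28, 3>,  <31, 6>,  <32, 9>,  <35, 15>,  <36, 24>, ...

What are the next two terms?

<39, 39>, <40, 63>

First part goes 28, 31, 32, 35, 36 → 39 → 40 (alternating steps +3, +1, +3, +1, …).
Second part goes 3, 6, 9, 15, 24 → 39 → 63 (each term is the sum of the two before it).
So the next two terms are <39, 39> and <40, 63>.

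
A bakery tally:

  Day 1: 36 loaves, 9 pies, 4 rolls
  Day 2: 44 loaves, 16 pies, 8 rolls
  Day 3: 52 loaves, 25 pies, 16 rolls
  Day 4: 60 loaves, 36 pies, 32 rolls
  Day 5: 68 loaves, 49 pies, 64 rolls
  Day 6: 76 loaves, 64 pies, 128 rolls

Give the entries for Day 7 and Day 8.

84 loaves, 81 pies, 256 rolls; 92 loaves, 100 pies, 512 rolls

Loaves goes 36, 44, 52, 60, 68, 76 → 84 → 92 (+8 each step).
Pies: 9, 16, 25, 36, 49, 64 → 81 → 100 (perfect squares: 3², 4², 5², …).
Rolls: ×2 each step, so 4, 8, 16, 32, 64, 128 → 256 → 512.
Putting the parts together: 84 loaves, 81 pies, 256 rolls and then 92 loaves, 100 pies, 512 rolls.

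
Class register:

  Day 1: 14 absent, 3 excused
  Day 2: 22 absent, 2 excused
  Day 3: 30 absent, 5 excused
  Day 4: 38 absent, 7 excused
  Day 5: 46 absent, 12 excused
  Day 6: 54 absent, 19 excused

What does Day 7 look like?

Absent — +8 each step: 14, 22, 30, 38, 46, 54 → 62.
Excused: 3, 2, 5, 7, 12, 19 → 31 (each term is the sum of the two before it).
Combining the parts gives 62 absent, 31 excused.

62 absent, 31 excused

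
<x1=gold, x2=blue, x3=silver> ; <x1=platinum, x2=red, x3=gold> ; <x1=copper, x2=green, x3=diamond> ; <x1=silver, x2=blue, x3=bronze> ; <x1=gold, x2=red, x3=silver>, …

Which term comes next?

<x1=platinum, x2=green, x3=gold>

X1: repeats gold → platinum → copper → silver; gold, platinum, copper, silver, gold → platinum.
X2 goes blue, red, green, blue, red → green (repeats blue → red → green).
X3 — repeats silver → gold → diamond → bronze: silver, gold, diamond, bronze, silver → gold.
So the next term is <x1=platinum, x2=green, x3=gold>.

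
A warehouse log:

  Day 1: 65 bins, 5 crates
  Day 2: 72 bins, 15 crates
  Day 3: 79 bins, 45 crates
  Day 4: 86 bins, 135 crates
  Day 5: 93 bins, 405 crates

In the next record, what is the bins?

Bins: +7 each step; 65, 72, 79, 86, 93 → 100.

100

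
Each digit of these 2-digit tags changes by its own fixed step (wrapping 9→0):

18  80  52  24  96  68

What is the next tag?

30

First digit goes 1, 8, 5, 2, 9, 6 → 3 (−3 each step, mod 10).
Second digit: +2 each step, mod 10, so 8, 0, 2, 4, 6, 8 → 0.
Combining the parts gives 30.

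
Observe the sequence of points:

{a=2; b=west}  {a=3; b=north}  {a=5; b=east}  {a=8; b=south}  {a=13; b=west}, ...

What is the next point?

{a=21; b=north}

A — each term is the sum of the two before it: 2, 3, 5, 8, 13 → 21.
B: west, north, east, south, west → north (repeats west → north → east → south).
So the next point is {a=21; b=north}.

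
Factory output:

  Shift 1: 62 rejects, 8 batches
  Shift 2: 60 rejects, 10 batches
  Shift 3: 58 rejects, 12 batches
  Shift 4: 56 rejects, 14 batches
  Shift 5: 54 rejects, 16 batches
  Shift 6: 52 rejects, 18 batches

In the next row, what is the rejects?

50

Rejects: 62, 60, 58, 56, 54, 52 → 50 (−2 each step).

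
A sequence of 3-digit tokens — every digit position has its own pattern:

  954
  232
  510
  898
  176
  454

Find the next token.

732

First digit — +3 each step, mod 10: 9, 2, 5, 8, 1, 4 → 7.
Second digit goes 5, 3, 1, 9, 7, 5 → 3 (−2 each step, mod 10).
For the third digit, −2 each step, mod 10: 4, 2, 0, 8, 6, 4 → 2.
Combining the parts gives 732.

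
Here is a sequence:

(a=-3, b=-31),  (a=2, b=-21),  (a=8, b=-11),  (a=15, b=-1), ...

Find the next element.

A — differences are 5, 6, 7, … (increasing by 1 each time): -3, 2, 8, 15 → 23.
B — +10 each step: -31, -21, -11, -1 → 9.
Putting it together: (a=23, b=9).

(a=23, b=9)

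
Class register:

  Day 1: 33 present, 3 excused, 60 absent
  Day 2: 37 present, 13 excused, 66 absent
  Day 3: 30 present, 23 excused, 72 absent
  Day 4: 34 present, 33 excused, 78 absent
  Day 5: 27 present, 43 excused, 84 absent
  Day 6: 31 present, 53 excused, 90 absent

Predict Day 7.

24 present, 63 excused, 96 absent

Present — alternating steps +4, −7, +4, −7, …: 33, 37, 30, 34, 27, 31 → 24.
Excused goes 3, 13, 23, 33, 43, 53 → 63 (+10 each step).
Absent: +6 each step, so 60, 66, 72, 78, 84, 90 → 96.
Combining the parts gives 24 present, 63 excused, 96 absent.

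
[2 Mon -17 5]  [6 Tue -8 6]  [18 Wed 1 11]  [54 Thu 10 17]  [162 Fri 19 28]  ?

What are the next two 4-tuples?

First coordinate: ×3 each step; 2, 6, 18, 54, 162 → 486 → 1458.
Day — runs through the weekdays Mon→Sun: Mon, Tue, Wed, Thu, Fri → Sat → Sun.
For the third coordinate, +9 each step: -17, -8, 1, 10, 19 → 28 → 37.
For the fourth coordinate, each term is the sum of the two before it: 5, 6, 11, 17, 28 → 45 → 73.
Putting the parts together: [486 Sat 28 45] and then [1458 Sun 37 73].

[486 Sat 28 45], [1458 Sun 37 73]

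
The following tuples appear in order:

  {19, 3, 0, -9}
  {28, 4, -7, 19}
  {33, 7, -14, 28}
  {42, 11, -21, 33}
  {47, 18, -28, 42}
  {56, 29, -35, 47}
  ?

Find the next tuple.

For the first component, alternating steps +9, +5, +9, +5, …: 19, 28, 33, 42, 47, 56 → 61.
Second component: 3, 4, 7, 11, 18, 29 → 47 (each term is the sum of the two before it).
Third component — −7 each step: 0, -7, -14, -21, -28, -35 → -42.
Fourth component: -9, 19, 28, 33, 42, 47 → 56 (always the previous value of the first component).
Putting it together: {61, 47, -42, 56}.

{61, 47, -42, 56}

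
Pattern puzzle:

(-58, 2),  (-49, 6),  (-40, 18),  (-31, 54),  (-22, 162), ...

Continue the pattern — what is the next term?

For the first part, +9 each step: -58, -49, -40, -31, -22 → -13.
Second part: 2, 6, 18, 54, 162 → 486 (×3 each step).
Putting it together: (-13, 486).

(-13, 486)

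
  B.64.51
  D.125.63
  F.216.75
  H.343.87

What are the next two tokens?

J.512.99 then L.729.111

Letter: letters move forward 2 places in the alphabet; B, D, F, H → J → L.
Second component — perfect cubes: 4³, 5³, 6³, …: 64, 125, 216, 343 → 512 → 729.
Third component — +12 each step: 51, 63, 75, 87 → 99 → 111.
Putting the parts together: J.512.99 and then L.729.111.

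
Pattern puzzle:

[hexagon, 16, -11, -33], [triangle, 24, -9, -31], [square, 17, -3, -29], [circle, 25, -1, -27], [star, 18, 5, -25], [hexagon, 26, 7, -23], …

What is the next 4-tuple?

[triangle, 19, 13, -21]

For the shape, repeats hexagon → triangle → square → circle → star: hexagon, triangle, square, circle, star, hexagon → triangle.
Second value: alternating steps +8, −7, +8, −7, …, so 16, 24, 17, 25, 18, 26 → 19.
Third value — alternating steps +2, +6, +2, +6, …: -11, -9, -3, -1, 5, 7 → 13.
Fourth value: +2 each step, so -33, -31, -29, -27, -25, -23 → -21.
Putting it together: [triangle, 19, 13, -21].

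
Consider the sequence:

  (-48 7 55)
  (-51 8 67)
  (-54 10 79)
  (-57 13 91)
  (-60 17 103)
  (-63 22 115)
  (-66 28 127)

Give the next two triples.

First entry: −3 each step; -48, -51, -54, -57, -60, -63, -66 → -69 → -72.
Second entry: 7, 8, 10, 13, 17, 22, 28 → 35 → 43 (differences are 1, 2, 3, … (increasing by 1 each time)).
Third entry: +12 each step; 55, 67, 79, 91, 103, 115, 127 → 139 → 151.
Putting the parts together: (-69 35 139) and then (-72 43 151).

(-69 35 139), (-72 43 151)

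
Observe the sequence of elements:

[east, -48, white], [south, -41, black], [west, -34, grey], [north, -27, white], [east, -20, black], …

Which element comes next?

For the direction, repeats east → south → west → north: east, south, west, north, east → south.
Second part: +7 each step; -48, -41, -34, -27, -20 → -13.
Shade: repeats white → black → grey, so white, black, grey, white, black → grey.
Putting it together: [south, -13, grey].

[south, -13, grey]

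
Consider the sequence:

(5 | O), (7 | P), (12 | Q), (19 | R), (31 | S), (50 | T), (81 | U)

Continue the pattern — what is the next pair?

First slot: 5, 7, 12, 19, 31, 50, 81 → 131 (each term is the sum of the two before it).
Letter: letters move forward 1 place in the alphabet; O, P, Q, R, S, T, U → V.
Combining the parts gives (131 | V).

(131 | V)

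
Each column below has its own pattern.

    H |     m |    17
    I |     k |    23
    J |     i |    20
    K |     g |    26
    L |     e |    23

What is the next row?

M  c  29

First letter goes H, I, J, K, L → M (letters move forward 1 place in the alphabet).
Second letter: letters move back 2 places in the alphabet, so m, k, i, g, e → c.
Third component: 17, 23, 20, 26, 23 → 29 (alternating steps +6, −3, +6, −3, …).
Combining the parts gives M  c  29.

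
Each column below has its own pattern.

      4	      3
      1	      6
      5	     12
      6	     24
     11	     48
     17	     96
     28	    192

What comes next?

45  384

For the first component, each term is the sum of the two before it: 4, 1, 5, 6, 11, 17, 28 → 45.
Second component — ×2 each step: 3, 6, 12, 24, 48, 96, 192 → 384.
Combining the parts gives 45  384.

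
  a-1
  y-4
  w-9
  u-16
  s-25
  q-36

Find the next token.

Letter: a, y, w, u, s, q → o (letters move back 2 places in the alphabet, wrapping A→Z).
Second component: perfect squares: 1², 2², 3², …; 1, 4, 9, 16, 25, 36 → 49.
So the next token is o-49.

o-49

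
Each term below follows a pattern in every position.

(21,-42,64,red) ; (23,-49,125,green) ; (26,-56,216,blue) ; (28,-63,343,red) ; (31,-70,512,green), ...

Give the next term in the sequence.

(33,-77,729,blue)

First part goes 21, 23, 26, 28, 31 → 33 (alternating steps +2, +3, +2, +3, …).
For the second part, −7 each step: -42, -49, -56, -63, -70 → -77.
Third part: perfect cubes: 4³, 5³, 6³, …, so 64, 125, 216, 343, 512 → 729.
Colour: red, green, blue, red, green → blue (repeats red → green → blue).
So the next term is (33,-77,729,blue).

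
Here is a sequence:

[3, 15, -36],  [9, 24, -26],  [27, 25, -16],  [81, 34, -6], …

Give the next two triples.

[243, 35, 4], [729, 44, 14]

First value: 3, 9, 27, 81 → 243 → 729 (×3 each step).
Second value goes 15, 24, 25, 34 → 35 → 44 (alternating steps +9, +1, +9, +1, …).
Third value: -36, -26, -16, -6 → 4 → 14 (+10 each step).
So the next two triples are [243, 35, 4] and [729, 44, 14].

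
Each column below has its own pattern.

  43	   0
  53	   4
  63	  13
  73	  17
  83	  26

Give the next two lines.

First component goes 43, 53, 63, 73, 83 → 93 → 103 (+10 each step).
Second component: 0, 4, 13, 17, 26 → 30 → 39 (alternating steps +4, +9, +4, +9, …).
Putting the parts together: 93  30 and then 103  39.

93  30; 103  39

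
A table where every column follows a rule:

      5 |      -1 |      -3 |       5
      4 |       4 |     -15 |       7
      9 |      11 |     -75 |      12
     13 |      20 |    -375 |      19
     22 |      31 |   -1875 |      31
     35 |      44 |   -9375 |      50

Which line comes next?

57  59  -46875  81

First component: 5, 4, 9, 13, 22, 35 → 57 (each term is the sum of the two before it).
Second component: -1, 4, 11, 20, 31, 44 → 59 (differences are 5, 7, 9, … (increasing by 2 each time)).
Third component goes -3, -15, -75, -375, -1875, -9375 → -46875 (×5 each step).
Fourth component: each term is the sum of the two before it; 5, 7, 12, 19, 31, 50 → 81.
Putting it together: 57  59  -46875  81.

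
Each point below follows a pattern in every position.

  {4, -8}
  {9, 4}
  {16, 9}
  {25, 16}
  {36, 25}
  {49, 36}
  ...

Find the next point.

{64, 49}

First component: 4, 9, 16, 25, 36, 49 → 64 (perfect squares: 2², 3², 4², …).
Second component — always the previous value of the first component: -8, 4, 9, 16, 25, 36 → 49.
Putting it together: {64, 49}.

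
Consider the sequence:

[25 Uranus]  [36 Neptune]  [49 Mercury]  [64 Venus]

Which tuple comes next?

First part goes 25, 36, 49, 64 → 81 (perfect squares: 5², 6², 7², …).
Planet goes Uranus, Neptune, Mercury, Venus → Earth (runs through the planets Mercury→Neptune).
Putting it together: [81 Earth].

[81 Earth]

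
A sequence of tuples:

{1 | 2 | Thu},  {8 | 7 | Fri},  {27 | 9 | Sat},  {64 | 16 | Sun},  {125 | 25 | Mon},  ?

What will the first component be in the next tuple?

First component: 1, 8, 27, 64, 125 → 216 (perfect cubes: 1³, 2³, 3³, …).

216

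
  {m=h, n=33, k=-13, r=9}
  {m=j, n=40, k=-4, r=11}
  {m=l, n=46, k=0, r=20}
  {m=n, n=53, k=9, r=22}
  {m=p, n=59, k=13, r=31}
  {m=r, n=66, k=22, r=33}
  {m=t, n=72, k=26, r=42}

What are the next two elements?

M: h, j, l, n, p, r, t → v → x (letters move forward 2 places in the alphabet).
N — alternating steps +7, +6, +7, +6, …: 33, 40, 46, 53, 59, 66, 72 → 79 → 85.
For the k, alternating steps +9, +4, +9, +4, …: -13, -4, 0, 9, 13, 22, 26 → 35 → 39.
For the r, alternating steps +2, +9, +2, +9, …: 9, 11, 20, 22, 31, 33, 42 → 44 → 53.
Putting the parts together: {m=v, n=79, k=35, r=44} and then {m=x, n=85, k=39, r=53}.

{m=v, n=79, k=35, r=44}, {m=x, n=85, k=39, r=53}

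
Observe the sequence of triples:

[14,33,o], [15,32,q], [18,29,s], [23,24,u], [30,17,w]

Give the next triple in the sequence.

[39,8,y]

First part: 14, 15, 18, 23, 30 → 39 (differences are 1, 3, 5, … (increasing by 2 each time)).
Second part: 33, 32, 29, 24, 17 → 8 (together with the first part always sums to 47).
Letter — letters move forward 2 places in the alphabet: o, q, s, u, w → y.
So the next triple is [39,8,y].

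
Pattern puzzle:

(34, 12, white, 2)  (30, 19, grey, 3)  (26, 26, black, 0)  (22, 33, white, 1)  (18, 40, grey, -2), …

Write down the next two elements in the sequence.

(14, 47, black, -1), (10, 54, white, -4)

For the first value, −4 each step: 34, 30, 26, 22, 18 → 14 → 10.
Second value: 12, 19, 26, 33, 40 → 47 → 54 (+7 each step).
Shade: repeats white → grey → black, so white, grey, black, white, grey → black → white.
For the fourth value, alternating steps +1, −3, +1, −3, …: 2, 3, 0, 1, -2 → -1 → -4.
So the next two elements are (14, 47, black, -1) and (10, 54, white, -4).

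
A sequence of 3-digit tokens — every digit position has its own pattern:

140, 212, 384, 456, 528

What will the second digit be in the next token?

9

First digit: 1, 2, 3, 4, 5 → 6 (+1 each step, mod 10).
For the second digit, −3 each step, mod 10: 4, 1, 8, 5, 2 → 9.
Third digit: 0, 2, 4, 6, 8 → 0 (+2 each step, mod 10).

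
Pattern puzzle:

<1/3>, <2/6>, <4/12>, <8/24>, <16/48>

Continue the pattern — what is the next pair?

<32/96>

First slot: ×2 each step; 1, 2, 4, 8, 16 → 32.
Second slot — ×2 each step: 3, 6, 12, 24, 48 → 96.
Putting it together: <32/96>.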